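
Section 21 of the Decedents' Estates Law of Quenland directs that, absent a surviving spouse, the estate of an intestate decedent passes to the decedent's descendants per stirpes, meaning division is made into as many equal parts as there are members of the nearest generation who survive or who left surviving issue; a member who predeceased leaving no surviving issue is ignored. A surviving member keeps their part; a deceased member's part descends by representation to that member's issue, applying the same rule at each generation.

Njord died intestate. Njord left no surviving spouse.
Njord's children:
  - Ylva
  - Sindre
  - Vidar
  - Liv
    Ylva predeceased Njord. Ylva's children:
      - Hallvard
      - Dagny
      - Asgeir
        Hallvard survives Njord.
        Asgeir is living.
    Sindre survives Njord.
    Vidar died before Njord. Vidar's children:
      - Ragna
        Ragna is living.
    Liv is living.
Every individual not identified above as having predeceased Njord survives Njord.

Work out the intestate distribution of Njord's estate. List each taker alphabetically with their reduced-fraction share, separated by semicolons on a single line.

Asgeir 1/12; Dagny 1/12; Hallvard 1/12; Liv 1/4; Ragna 1/4; Sindre 1/4

There is no surviving spouse, so the entire estate passes to Njord's descendants per stirpes.
The estate is divided into 4 equal shares of 1/4 among Ylva, Sindre, Vidar, Liv.
Ylva predeceased; the 1/4 allotted to Ylva's branch passes to Ylva's issue by representation.
The 1/4 is divided into 3 equal shares of 1/12 among Hallvard, Dagny, Asgeir.
Hallvard is living and takes 1/12.
Dagny is living and takes 1/12.
Asgeir is living and takes 1/12.
Sindre is living and takes 1/4.
Vidar predeceased; the 1/4 allotted to Vidar's branch passes to Vidar's issue by representation.
Ragna is the sole taker at this level and receives the full 1/4.
Liv is living and takes 1/4.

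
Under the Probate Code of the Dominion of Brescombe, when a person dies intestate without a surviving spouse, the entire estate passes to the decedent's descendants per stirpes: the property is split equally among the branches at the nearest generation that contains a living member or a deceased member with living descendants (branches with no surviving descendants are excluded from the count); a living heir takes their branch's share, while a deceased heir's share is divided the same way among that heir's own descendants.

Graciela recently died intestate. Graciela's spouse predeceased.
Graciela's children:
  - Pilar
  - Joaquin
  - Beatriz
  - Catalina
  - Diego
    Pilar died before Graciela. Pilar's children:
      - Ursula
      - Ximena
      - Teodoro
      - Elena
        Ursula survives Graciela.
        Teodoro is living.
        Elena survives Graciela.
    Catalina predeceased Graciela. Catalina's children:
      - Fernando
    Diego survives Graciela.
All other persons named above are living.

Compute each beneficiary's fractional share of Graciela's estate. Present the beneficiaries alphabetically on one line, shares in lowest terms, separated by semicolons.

There is no surviving spouse, so the entire estate passes to Graciela's descendants per stirpes.
The estate is divided into 5 equal shares of 1/5 among Pilar, Joaquin, Beatriz, Catalina, Diego.
Pilar predeceased; the 1/5 allotted to Pilar's branch passes to Pilar's issue by representation.
The 1/5 is divided into 4 equal shares of 1/20 among Ursula, Ximena, Teodoro, Elena.
Ursula is living and takes 1/20.
Ximena is living and takes 1/20.
Teodoro is living and takes 1/20.
Elena is living and takes 1/20.
Joaquin is living and takes 1/5.
Beatriz is living and takes 1/5.
Catalina predeceased; the 1/5 allotted to Catalina's branch passes to Catalina's issue by representation.
Fernando is the sole taker at this level and receives the full 1/5.
Diego is living and takes 1/5.

Beatriz 1/5; Diego 1/5; Elena 1/20; Fernando 1/5; Joaquin 1/5; Teodoro 1/20; Ursula 1/20; Ximena 1/20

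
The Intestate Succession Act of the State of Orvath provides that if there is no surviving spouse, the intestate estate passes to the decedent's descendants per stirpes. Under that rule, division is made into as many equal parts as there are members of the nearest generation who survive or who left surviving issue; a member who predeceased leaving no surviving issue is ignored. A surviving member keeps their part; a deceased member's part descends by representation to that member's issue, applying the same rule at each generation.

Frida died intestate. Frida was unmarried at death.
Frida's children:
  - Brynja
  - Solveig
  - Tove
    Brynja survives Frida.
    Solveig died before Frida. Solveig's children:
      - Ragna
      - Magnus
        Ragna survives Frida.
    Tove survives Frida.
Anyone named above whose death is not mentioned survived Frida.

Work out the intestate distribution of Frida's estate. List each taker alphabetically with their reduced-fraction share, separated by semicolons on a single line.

There is no surviving spouse, so the entire estate passes to Frida's descendants per stirpes.
The estate is divided into 3 equal shares of 1/3 among Brynja, Solveig, Tove.
Brynja is living and takes 1/3.
Solveig predeceased; the 1/3 allotted to Solveig's branch passes to Solveig's issue by representation.
The 1/3 is divided into 2 equal shares of 1/6 among Ragna, Magnus.
Ragna is living and takes 1/6.
Magnus is living and takes 1/6.
Tove is living and takes 1/3.

Brynja 1/3; Magnus 1/6; Ragna 1/6; Tove 1/3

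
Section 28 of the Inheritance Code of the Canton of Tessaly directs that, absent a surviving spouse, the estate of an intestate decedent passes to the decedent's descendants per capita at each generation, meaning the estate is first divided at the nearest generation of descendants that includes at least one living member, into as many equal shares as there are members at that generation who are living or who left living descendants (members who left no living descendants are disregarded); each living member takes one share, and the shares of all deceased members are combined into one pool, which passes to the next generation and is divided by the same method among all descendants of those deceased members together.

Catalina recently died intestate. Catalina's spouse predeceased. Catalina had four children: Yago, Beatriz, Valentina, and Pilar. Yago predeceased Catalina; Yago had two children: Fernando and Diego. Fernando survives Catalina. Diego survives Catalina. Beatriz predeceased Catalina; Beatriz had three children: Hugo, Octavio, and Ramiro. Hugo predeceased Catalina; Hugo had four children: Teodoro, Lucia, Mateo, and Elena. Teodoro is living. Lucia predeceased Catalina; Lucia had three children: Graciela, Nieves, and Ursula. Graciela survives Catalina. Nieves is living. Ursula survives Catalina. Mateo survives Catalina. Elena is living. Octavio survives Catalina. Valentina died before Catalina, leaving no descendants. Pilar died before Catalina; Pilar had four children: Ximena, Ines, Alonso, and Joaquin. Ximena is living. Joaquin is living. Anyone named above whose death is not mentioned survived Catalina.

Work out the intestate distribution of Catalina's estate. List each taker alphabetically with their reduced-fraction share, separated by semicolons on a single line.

Alonso 1/9; Diego 1/9; Elena 1/36; Fernando 1/9; Graciela 1/108; Ines 1/9; Joaquin 1/9; Mateo 1/36; Nieves 1/108; Octavio 1/9; Ramiro 1/9; Teodoro 1/36; Ursula 1/108; Ximena 1/9

There is no surviving spouse, so the entire estate passes to Catalina's descendants per capita at each generation.
No one at generation 1 (Yago, Beatriz, Pilar) is living; moving to the next generation.
At generation 2 (Fernando, Diego, Hugo, Octavio, Ramiro, Ximena, Ines, Alonso, Joaquin) there are 9 shares of (1)/9 = 1/9 each.
Living: Fernando, Diego, Octavio, Ramiro, Ximena, Ines, Alonso, and Joaquin — each takes 1/9.
Deceased: Hugo. That 1/9 share is carried to generation 3.
At generation 3 (Teodoro, Lucia, Mateo, Elena) there are 4 shares of (1/9)/4 = 1/36 each.
Living: Teodoro, Mateo, and Elena — each takes 1/36.
Deceased: Lucia. That 1/36 share is carried to generation 4.
At generation 4 (Graciela, Nieves, Ursula) there are 3 shares of (1/36)/3 = 1/108 each.
Living: Graciela, Nieves, and Ursula — each takes 1/108.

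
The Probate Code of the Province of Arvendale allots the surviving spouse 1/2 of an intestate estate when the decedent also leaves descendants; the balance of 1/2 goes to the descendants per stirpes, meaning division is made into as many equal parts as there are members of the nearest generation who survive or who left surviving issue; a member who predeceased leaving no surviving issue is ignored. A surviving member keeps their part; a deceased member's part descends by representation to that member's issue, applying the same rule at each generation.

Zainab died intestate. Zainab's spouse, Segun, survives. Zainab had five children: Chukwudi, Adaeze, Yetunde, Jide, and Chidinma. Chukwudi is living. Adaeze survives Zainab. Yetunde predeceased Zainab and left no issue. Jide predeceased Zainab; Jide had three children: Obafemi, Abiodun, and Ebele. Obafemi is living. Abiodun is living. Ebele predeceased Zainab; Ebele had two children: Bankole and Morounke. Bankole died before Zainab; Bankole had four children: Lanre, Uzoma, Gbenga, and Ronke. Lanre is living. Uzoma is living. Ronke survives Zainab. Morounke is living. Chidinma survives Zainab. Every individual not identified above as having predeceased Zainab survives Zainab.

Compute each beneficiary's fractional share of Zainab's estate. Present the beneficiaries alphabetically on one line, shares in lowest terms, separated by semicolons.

Abiodun 1/24; Adaeze 1/8; Chidinma 1/8; Chukwudi 1/8; Gbenga 1/192; Lanre 1/192; Morounke 1/48; Obafemi 1/24; Ronke 1/192; Segun 1/2; Uzoma 1/192

Segun, as surviving spouse, takes 1/2.
The remaining 1/2 passes to Zainab's descendants per stirpes.
Yetunde left no surviving issue, so that branch lapses and is disregarded.
The 1/2 is divided into 4 equal shares of 1/8 among Chukwudi, Adaeze, Jide, Chidinma.
Chukwudi is living and takes 1/8.
Adaeze is living and takes 1/8.
Jide predeceased; the 1/8 allotted to Jide's branch passes to Jide's issue by representation.
The 1/8 is divided into 3 equal shares of 1/24 among Obafemi, Abiodun, Ebele.
Obafemi is living and takes 1/24.
Abiodun is living and takes 1/24.
Ebele predeceased; the 1/24 allotted to Ebele's branch passes to Ebele's issue by representation.
The 1/24 is divided into 2 equal shares of 1/48 among Bankole, Morounke.
Bankole predeceased; the 1/48 allotted to Bankole's branch passes to Bankole's issue by representation.
The 1/48 is divided into 4 equal shares of 1/192 among Lanre, Uzoma, Gbenga, Ronke.
Lanre is living and takes 1/192.
Uzoma is living and takes 1/192.
Gbenga is living and takes 1/192.
Ronke is living and takes 1/192.
Morounke is living and takes 1/48.
Chidinma is living and takes 1/8.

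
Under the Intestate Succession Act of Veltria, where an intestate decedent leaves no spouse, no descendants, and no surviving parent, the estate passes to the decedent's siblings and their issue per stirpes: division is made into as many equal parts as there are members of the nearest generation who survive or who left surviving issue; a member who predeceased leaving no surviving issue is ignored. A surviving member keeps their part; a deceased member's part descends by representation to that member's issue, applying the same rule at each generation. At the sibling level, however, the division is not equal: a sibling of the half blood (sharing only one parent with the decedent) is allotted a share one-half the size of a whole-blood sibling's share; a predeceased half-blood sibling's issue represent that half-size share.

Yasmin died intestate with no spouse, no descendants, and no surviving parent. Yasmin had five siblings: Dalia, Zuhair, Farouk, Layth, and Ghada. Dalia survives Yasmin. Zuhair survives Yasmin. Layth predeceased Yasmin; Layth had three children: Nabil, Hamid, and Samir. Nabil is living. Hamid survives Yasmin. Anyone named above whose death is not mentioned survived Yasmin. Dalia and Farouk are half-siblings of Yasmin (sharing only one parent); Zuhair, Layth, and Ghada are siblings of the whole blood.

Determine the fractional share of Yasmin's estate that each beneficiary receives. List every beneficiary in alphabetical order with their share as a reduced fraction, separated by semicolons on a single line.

No spouse, descendants, or parent survives, so the estate passes to Yasmin's siblings per stirpes.
Half-blood siblings count for one-half the weight of whole-blood siblings at the initial division.
Dividing 1 in proportion to weights (total weight 4): Dalia (weight 1/2) → 1/8; Zuhair (weight 1) → 1/4; Farouk (weight 1/2) → 1/8; Layth (weight 1) → 1/4; Ghada (weight 1) → 1/4.
Dalia is living and takes 1/8.
Zuhair is living and takes 1/4.
Farouk is living and takes 1/8.
Layth predeceased; the 1/4 allotted to Layth's branch passes to Layth's issue by representation.
The 1/4 is divided into 3 equal shares of 1/12 among Nabil, Hamid, Samir.
Nabil is living and takes 1/12.
Hamid is living and takes 1/12.
Samir is living and takes 1/12.
Ghada is living and takes 1/4.

Dalia 1/8; Farouk 1/8; Ghada 1/4; Hamid 1/12; Nabil 1/12; Samir 1/12; Zuhair 1/4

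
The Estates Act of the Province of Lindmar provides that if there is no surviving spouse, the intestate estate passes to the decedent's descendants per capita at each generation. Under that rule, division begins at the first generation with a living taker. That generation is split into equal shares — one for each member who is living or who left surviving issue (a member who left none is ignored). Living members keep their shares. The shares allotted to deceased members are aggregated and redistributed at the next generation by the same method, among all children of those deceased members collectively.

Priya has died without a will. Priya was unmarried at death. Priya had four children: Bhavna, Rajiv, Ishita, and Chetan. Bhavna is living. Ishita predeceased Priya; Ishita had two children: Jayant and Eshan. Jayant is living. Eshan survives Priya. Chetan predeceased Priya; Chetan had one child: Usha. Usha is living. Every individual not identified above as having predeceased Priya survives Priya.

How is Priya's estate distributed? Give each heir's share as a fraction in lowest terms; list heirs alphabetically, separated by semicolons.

Bhavna 1/4; Eshan 1/6; Jayant 1/6; Rajiv 1/4; Usha 1/6

There is no surviving spouse, so the entire estate passes to Priya's descendants per capita at each generation.
At generation 1 (Bhavna, Rajiv, Ishita, Chetan) there are 4 shares of (1)/4 = 1/4 each.
Living: Bhavna and Rajiv — each takes 1/4.
Deceased: Ishita and Chetan. Their combined 1/2 is pooled and carried to generation 2.
At generation 2 (Jayant, Eshan, Usha) there are 3 shares of (1/2)/3 = 1/6 each.
Living: Jayant, Eshan, and Usha — each takes 1/6.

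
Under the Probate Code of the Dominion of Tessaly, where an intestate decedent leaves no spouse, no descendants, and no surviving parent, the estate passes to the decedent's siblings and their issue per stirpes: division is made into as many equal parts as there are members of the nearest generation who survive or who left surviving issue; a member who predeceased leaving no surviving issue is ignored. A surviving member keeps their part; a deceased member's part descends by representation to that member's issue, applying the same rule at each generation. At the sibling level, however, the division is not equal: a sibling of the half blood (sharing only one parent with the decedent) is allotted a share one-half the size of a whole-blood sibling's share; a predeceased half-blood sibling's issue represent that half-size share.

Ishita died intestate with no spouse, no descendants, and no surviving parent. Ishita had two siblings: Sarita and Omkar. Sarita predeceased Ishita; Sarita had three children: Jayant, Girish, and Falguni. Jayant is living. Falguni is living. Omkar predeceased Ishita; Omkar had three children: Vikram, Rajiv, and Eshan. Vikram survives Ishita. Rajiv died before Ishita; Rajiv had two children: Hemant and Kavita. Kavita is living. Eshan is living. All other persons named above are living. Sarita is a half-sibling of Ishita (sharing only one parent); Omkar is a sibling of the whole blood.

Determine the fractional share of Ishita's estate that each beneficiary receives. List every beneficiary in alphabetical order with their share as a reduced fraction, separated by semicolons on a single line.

Eshan 2/9; Falguni 1/9; Girish 1/9; Hemant 1/9; Jayant 1/9; Kavita 1/9; Vikram 2/9

No spouse, descendants, or parent survives, so the estate passes to Ishita's siblings per stirpes.
Half-blood siblings count for one-half the weight of whole-blood siblings at the initial division.
Dividing 1 in proportion to weights (total weight 3/2): Sarita (weight 1/2) → 1/3; Omkar (weight 1) → 2/3.
Sarita predeceased; the 1/3 allotted to Sarita's branch passes to Sarita's issue by representation.
The 1/3 is divided into 3 equal shares of 1/9 among Jayant, Girish, Falguni.
Jayant is living and takes 1/9.
Girish is living and takes 1/9.
Falguni is living and takes 1/9.
Omkar predeceased; the 2/3 allotted to Omkar's branch passes to Omkar's issue by representation.
The 2/3 is divided into 3 equal shares of 2/9 among Vikram, Rajiv, Eshan.
Vikram is living and takes 2/9.
Rajiv predeceased; the 2/9 allotted to Rajiv's branch passes to Rajiv's issue by representation.
The 2/9 is divided into 2 equal shares of 1/9 among Hemant, Kavita.
Hemant is living and takes 1/9.
Kavita is living and takes 1/9.
Eshan is living and takes 2/9.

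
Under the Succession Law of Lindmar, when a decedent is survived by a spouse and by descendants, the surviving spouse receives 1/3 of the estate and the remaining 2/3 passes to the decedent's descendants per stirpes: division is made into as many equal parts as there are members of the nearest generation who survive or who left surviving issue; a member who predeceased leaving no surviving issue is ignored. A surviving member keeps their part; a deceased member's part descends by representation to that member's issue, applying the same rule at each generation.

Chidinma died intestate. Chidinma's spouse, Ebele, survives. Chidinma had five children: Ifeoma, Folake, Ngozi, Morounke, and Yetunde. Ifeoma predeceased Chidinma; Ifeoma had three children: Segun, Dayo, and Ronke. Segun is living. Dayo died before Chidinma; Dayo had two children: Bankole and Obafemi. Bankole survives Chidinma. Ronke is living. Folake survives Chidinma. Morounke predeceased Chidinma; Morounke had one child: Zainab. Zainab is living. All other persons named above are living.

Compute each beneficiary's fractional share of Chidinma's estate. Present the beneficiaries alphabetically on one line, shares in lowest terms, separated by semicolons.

Ebele, as surviving spouse, takes 1/3.
The remaining 2/3 passes to Chidinma's descendants per stirpes.
The 2/3 is divided into 5 equal shares of 2/15 among Ifeoma, Folake, Ngozi, Morounke, Yetunde.
Ifeoma predeceased; the 2/15 allotted to Ifeoma's branch passes to Ifeoma's issue by representation.
The 2/15 is divided into 3 equal shares of 2/45 among Segun, Dayo, Ronke.
Segun is living and takes 2/45.
Dayo predeceased; the 2/45 allotted to Dayo's branch passes to Dayo's issue by representation.
The 2/45 is divided into 2 equal shares of 1/45 among Bankole, Obafemi.
Bankole is living and takes 1/45.
Obafemi is living and takes 1/45.
Ronke is living and takes 2/45.
Folake is living and takes 2/15.
Ngozi is living and takes 2/15.
Morounke predeceased; the 2/15 allotted to Morounke's branch passes to Morounke's issue by representation.
Zainab is the sole taker at this level and receives the full 2/15.
Yetunde is living and takes 2/15.

Bankole 1/45; Ebele 1/3; Folake 2/15; Ngozi 2/15; Obafemi 1/45; Ronke 2/45; Segun 2/45; Yetunde 2/15; Zainab 2/15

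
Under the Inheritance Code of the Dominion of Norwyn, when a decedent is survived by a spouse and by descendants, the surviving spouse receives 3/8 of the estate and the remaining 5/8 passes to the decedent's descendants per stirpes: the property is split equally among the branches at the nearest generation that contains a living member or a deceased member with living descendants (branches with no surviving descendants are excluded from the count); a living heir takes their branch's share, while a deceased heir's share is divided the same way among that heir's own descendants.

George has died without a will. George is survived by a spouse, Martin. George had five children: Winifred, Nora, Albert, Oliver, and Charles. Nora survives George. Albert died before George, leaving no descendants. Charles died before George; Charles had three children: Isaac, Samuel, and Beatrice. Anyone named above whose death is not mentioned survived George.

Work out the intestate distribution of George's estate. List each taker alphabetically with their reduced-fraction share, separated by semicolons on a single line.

Beatrice 5/96; Isaac 5/96; Martin 3/8; Nora 5/32; Oliver 5/32; Samuel 5/96; Winifred 5/32

Martin, as surviving spouse, takes 3/8.
The remaining 5/8 passes to George's descendants per stirpes.
Albert left no surviving issue, so that branch lapses and is disregarded.
The 5/8 is divided into 4 equal shares of 5/32 among Winifred, Nora, Oliver, Charles.
Winifred is living and takes 5/32.
Nora is living and takes 5/32.
Oliver is living and takes 5/32.
Charles predeceased; the 5/32 allotted to Charles's branch passes to Charles's issue by representation.
The 5/32 is divided into 3 equal shares of 5/96 among Isaac, Samuel, Beatrice.
Isaac is living and takes 5/96.
Samuel is living and takes 5/96.
Beatrice is living and takes 5/96.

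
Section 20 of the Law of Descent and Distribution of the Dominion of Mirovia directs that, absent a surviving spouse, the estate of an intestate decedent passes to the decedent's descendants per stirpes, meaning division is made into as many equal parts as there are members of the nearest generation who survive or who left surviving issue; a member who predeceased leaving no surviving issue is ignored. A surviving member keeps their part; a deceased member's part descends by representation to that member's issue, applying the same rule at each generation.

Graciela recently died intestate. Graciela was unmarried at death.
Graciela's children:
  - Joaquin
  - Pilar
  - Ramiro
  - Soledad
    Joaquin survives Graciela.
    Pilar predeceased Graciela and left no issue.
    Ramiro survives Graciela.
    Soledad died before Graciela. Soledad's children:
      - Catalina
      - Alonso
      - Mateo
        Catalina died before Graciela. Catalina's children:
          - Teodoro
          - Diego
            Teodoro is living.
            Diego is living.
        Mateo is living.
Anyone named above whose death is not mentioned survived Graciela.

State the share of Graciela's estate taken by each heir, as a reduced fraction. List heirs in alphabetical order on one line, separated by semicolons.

There is no surviving spouse, so the entire estate passes to Graciela's descendants per stirpes.
Pilar left no surviving issue, so that branch lapses and is disregarded.
The estate is divided into 3 equal shares of 1/3 among Joaquin, Ramiro, Soledad.
Joaquin is living and takes 1/3.
Ramiro is living and takes 1/3.
Soledad predeceased; the 1/3 allotted to Soledad's branch passes to Soledad's issue by representation.
The 1/3 is divided into 3 equal shares of 1/9 among Catalina, Alonso, Mateo.
Catalina predeceased; the 1/9 allotted to Catalina's branch passes to Catalina's issue by representation.
The 1/9 is divided into 2 equal shares of 1/18 among Teodoro, Diego.
Teodoro is living and takes 1/18.
Diego is living and takes 1/18.
Alonso is living and takes 1/9.
Mateo is living and takes 1/9.

Alonso 1/9; Diego 1/18; Joaquin 1/3; Mateo 1/9; Ramiro 1/3; Teodoro 1/18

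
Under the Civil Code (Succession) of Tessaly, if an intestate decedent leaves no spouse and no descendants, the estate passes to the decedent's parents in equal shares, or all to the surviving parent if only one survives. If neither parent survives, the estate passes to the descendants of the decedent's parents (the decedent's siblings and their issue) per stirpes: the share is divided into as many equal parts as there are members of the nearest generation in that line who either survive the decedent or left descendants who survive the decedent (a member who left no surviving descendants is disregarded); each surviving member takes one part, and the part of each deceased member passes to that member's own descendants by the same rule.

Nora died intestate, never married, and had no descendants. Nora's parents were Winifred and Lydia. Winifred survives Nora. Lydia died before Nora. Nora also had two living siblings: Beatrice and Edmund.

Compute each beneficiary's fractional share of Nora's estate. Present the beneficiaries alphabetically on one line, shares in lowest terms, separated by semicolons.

Only one parent, Winifred, survives, so Winifred takes the entire estate. The siblings take nothing because a surviving parent has priority.

Winifred 1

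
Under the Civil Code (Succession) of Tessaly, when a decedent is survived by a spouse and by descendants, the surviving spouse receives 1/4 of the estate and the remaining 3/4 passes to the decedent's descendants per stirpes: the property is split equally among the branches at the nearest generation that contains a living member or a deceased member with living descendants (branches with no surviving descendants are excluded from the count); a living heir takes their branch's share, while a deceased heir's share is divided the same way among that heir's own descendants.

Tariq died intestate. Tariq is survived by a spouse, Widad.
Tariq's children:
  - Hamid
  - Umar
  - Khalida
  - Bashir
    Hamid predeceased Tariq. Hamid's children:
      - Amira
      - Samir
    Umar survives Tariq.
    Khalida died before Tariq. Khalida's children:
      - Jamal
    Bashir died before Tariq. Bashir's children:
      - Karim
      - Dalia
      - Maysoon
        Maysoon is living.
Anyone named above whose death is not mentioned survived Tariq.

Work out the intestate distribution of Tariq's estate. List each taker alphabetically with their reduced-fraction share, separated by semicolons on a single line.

Widad, as surviving spouse, takes 1/4.
The remaining 3/4 passes to Tariq's descendants per stirpes.
The 3/4 is divided into 4 equal shares of 3/16 among Hamid, Umar, Khalida, Bashir.
Hamid predeceased; the 3/16 allotted to Hamid's branch passes to Hamid's issue by representation.
The 3/16 is divided into 2 equal shares of 3/32 among Amira, Samir.
Amira is living and takes 3/32.
Samir is living and takes 3/32.
Umar is living and takes 3/16.
Khalida predeceased; the 3/16 allotted to Khalida's branch passes to Khalida's issue by representation.
Jamal is the sole taker at this level and receives the full 3/16.
Bashir predeceased; the 3/16 allotted to Bashir's branch passes to Bashir's issue by representation.
The 3/16 is divided into 3 equal shares of 1/16 among Karim, Dalia, Maysoon.
Karim is living and takes 1/16.
Dalia is living and takes 1/16.
Maysoon is living and takes 1/16.

Amira 3/32; Dalia 1/16; Jamal 3/16; Karim 1/16; Maysoon 1/16; Samir 3/32; Umar 3/16; Widad 1/4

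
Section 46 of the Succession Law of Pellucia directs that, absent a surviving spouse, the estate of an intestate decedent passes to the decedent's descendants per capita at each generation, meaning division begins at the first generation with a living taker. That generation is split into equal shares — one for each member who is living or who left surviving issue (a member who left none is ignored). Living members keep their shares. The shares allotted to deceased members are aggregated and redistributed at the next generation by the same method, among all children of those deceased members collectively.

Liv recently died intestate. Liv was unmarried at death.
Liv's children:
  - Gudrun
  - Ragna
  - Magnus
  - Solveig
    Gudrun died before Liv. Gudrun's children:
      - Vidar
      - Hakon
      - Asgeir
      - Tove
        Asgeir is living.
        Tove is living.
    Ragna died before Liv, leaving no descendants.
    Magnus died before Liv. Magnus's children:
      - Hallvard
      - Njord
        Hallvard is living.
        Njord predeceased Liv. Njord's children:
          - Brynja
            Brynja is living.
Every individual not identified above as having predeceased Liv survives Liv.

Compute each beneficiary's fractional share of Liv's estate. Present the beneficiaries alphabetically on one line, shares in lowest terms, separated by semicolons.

There is no surviving spouse, so the entire estate passes to Liv's descendants per capita at each generation.
At generation 1 (Gudrun, Magnus, Solveig) there are 3 shares of (1)/3 = 1/3 each.
Living: Solveig — each takes 1/3.
Deceased: Gudrun and Magnus. Their combined 2/3 is pooled and carried to generation 2.
At generation 2 (Vidar, Hakon, Asgeir, Tove, Hallvard, Njord) there are 6 shares of (2/3)/6 = 1/9 each.
Living: Vidar, Hakon, Asgeir, Tove, and Hallvard — each takes 1/9.
Deceased: Njord. That 1/9 share is carried to generation 3.
At generation 3 (Brynja) there are 1 shares of (1/9)/1 = 1/9 each.
Living: Brynja — each takes 1/9.

Asgeir 1/9; Brynja 1/9; Hakon 1/9; Hallvard 1/9; Solveig 1/3; Tove 1/9; Vidar 1/9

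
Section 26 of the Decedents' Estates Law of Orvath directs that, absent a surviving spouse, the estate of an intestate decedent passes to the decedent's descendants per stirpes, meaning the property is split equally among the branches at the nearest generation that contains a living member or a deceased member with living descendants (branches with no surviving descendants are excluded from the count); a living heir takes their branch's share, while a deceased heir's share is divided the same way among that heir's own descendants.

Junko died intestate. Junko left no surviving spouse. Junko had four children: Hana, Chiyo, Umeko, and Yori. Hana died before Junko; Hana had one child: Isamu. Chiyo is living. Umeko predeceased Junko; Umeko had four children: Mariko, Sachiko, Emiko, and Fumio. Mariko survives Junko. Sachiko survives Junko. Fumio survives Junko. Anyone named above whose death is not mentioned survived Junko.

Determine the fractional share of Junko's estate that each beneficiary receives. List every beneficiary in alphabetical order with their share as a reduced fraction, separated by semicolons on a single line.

There is no surviving spouse, so the entire estate passes to Junko's descendants per stirpes.
The estate is divided into 4 equal shares of 1/4 among Hana, Chiyo, Umeko, Yori.
Hana predeceased; the 1/4 allotted to Hana's branch passes to Hana's issue by representation.
Isamu is the sole taker at this level and receives the full 1/4.
Chiyo is living and takes 1/4.
Umeko predeceased; the 1/4 allotted to Umeko's branch passes to Umeko's issue by representation.
The 1/4 is divided into 4 equal shares of 1/16 among Mariko, Sachiko, Emiko, Fumio.
Mariko is living and takes 1/16.
Sachiko is living and takes 1/16.
Emiko is living and takes 1/16.
Fumio is living and takes 1/16.
Yori is living and takes 1/4.

Chiyo 1/4; Emiko 1/16; Fumio 1/16; Isamu 1/4; Mariko 1/16; Sachiko 1/16; Yori 1/4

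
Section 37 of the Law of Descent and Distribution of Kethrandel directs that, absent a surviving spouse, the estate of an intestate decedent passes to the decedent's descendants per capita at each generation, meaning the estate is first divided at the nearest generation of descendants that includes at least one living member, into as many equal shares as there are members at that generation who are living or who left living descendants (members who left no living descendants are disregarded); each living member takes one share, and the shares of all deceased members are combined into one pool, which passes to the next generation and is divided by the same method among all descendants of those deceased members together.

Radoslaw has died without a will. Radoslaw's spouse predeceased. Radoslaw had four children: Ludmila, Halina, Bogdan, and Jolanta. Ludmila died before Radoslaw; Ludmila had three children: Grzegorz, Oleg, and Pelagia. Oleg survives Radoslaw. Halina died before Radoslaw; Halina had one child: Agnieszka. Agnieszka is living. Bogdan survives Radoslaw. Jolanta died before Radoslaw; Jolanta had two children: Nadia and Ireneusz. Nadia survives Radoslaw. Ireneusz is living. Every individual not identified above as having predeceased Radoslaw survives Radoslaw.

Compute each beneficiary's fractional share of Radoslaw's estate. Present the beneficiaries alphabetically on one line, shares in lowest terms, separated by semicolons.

Agnieszka 1/8; Bogdan 1/4; Grzegorz 1/8; Ireneusz 1/8; Nadia 1/8; Oleg 1/8; Pelagia 1/8

There is no surviving spouse, so the entire estate passes to Radoslaw's descendants per capita at each generation.
At generation 1 (Ludmila, Halina, Bogdan, Jolanta) there are 4 shares of (1)/4 = 1/4 each.
Living: Bogdan — each takes 1/4.
Deceased: Ludmila, Halina, and Jolanta. Their combined 3/4 is pooled and carried to generation 2.
At generation 2 (Grzegorz, Oleg, Pelagia, Agnieszka, Nadia, Ireneusz) there are 6 shares of (3/4)/6 = 1/8 each.
Living: Grzegorz, Oleg, Pelagia, Agnieszka, Nadia, and Ireneusz — each takes 1/8.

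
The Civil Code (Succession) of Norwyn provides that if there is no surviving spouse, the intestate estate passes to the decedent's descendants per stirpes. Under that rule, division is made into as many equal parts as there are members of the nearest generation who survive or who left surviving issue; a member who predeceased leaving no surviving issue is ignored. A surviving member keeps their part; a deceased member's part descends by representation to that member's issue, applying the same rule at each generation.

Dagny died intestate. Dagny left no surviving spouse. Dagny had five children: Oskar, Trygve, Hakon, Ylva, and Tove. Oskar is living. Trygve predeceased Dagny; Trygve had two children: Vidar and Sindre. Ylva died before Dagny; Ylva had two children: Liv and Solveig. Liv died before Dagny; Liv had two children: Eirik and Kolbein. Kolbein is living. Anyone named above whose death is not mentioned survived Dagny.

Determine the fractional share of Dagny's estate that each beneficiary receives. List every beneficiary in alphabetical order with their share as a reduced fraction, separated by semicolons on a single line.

Eirik 1/20; Hakon 1/5; Kolbein 1/20; Oskar 1/5; Sindre 1/10; Solveig 1/10; Tove 1/5; Vidar 1/10

There is no surviving spouse, so the entire estate passes to Dagny's descendants per stirpes.
The estate is divided into 5 equal shares of 1/5 among Oskar, Trygve, Hakon, Ylva, Tove.
Oskar is living and takes 1/5.
Trygve predeceased; the 1/5 allotted to Trygve's branch passes to Trygve's issue by representation.
The 1/5 is divided into 2 equal shares of 1/10 among Vidar, Sindre.
Vidar is living and takes 1/10.
Sindre is living and takes 1/10.
Hakon is living and takes 1/5.
Ylva predeceased; the 1/5 allotted to Ylva's branch passes to Ylva's issue by representation.
The 1/5 is divided into 2 equal shares of 1/10 among Liv, Solveig.
Liv predeceased; the 1/10 allotted to Liv's branch passes to Liv's issue by representation.
The 1/10 is divided into 2 equal shares of 1/20 among Eirik, Kolbein.
Eirik is living and takes 1/20.
Kolbein is living and takes 1/20.
Solveig is living and takes 1/10.
Tove is living and takes 1/5.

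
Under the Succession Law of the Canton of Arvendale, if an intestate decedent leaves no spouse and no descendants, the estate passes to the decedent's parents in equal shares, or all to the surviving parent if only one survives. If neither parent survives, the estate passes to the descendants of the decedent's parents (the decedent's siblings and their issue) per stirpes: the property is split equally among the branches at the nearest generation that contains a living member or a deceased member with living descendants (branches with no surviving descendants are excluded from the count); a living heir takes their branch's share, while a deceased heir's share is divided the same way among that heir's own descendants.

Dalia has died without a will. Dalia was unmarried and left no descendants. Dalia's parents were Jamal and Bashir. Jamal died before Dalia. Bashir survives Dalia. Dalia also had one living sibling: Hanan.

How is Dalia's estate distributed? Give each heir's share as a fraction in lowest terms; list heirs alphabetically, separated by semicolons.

Only one parent, Bashir, survives, so Bashir takes the entire estate. The siblings take nothing because a surviving parent has priority.

Bashir 1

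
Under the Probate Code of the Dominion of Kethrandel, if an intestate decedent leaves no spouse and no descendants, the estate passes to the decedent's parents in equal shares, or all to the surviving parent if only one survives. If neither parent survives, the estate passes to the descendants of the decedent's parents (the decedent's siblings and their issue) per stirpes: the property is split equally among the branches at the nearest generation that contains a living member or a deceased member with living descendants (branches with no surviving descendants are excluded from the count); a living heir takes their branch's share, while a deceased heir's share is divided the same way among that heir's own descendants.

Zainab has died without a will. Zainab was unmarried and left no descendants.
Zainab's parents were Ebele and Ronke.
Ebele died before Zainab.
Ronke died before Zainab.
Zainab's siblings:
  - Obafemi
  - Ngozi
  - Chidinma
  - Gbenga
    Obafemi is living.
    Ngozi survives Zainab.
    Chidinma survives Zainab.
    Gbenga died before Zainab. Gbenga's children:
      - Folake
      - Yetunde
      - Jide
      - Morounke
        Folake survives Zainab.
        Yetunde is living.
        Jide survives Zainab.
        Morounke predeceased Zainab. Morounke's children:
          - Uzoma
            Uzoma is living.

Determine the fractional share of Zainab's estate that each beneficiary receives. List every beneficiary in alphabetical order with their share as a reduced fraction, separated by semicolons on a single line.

Chidinma 1/4; Folake 1/16; Jide 1/16; Ngozi 1/4; Obafemi 1/4; Uzoma 1/16; Yetunde 1/16

Neither parent survives and there are no descendants, so the estate passes to Zainab's siblings and their issue per stirpes.
The estate is divided into 4 equal shares of 1/4 among Obafemi, Ngozi, Chidinma, Gbenga.
Obafemi is living and takes 1/4.
Ngozi is living and takes 1/4.
Chidinma is living and takes 1/4.
Gbenga predeceased; the 1/4 allotted to Gbenga's branch passes to Gbenga's issue by representation.
The 1/4 is divided into 4 equal shares of 1/16 among Folake, Yetunde, Jide, Morounke.
Folake is living and takes 1/16.
Yetunde is living and takes 1/16.
Jide is living and takes 1/16.
Morounke predeceased; the 1/16 allotted to Morounke's branch passes to Morounke's issue by representation.
Uzoma is the sole taker at this level and receives the full 1/16.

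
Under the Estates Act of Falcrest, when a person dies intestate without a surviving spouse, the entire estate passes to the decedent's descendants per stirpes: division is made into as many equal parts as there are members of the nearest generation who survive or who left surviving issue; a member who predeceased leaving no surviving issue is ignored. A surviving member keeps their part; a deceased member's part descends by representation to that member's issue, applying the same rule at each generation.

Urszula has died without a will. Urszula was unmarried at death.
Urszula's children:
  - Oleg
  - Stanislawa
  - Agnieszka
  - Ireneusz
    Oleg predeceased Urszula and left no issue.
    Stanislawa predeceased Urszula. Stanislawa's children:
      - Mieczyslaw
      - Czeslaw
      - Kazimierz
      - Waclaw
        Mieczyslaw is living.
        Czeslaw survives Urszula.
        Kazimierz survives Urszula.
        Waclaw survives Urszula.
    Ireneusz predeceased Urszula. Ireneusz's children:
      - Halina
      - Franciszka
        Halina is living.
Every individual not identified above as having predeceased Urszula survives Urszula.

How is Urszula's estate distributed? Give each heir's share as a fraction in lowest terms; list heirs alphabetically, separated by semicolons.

There is no surviving spouse, so the entire estate passes to Urszula's descendants per stirpes.
Oleg left no surviving issue, so that branch lapses and is disregarded.
The estate is divided into 3 equal shares of 1/3 among Stanislawa, Agnieszka, Ireneusz.
Stanislawa predeceased; the 1/3 allotted to Stanislawa's branch passes to Stanislawa's issue by representation.
The 1/3 is divided into 4 equal shares of 1/12 among Mieczyslaw, Czeslaw, Kazimierz, Waclaw.
Mieczyslaw is living and takes 1/12.
Czeslaw is living and takes 1/12.
Kazimierz is living and takes 1/12.
Waclaw is living and takes 1/12.
Agnieszka is living and takes 1/3.
Ireneusz predeceased; the 1/3 allotted to Ireneusz's branch passes to Ireneusz's issue by representation.
The 1/3 is divided into 2 equal shares of 1/6 among Halina, Franciszka.
Halina is living and takes 1/6.
Franciszka is living and takes 1/6.

Agnieszka 1/3; Czeslaw 1/12; Franciszka 1/6; Halina 1/6; Kazimierz 1/12; Mieczyslaw 1/12; Waclaw 1/12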